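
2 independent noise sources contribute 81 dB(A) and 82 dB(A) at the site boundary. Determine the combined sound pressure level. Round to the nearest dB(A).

For uncorrelated sources the intensities add, so convert each level to linear form, sum, and take 10·log₁₀ of the total.
Σ 10^(L/10) = 10^(81/10) + 10^(82/10) = 2.844e+08.
L_total = 10·log₁₀(2.844e+08) = 84.54 dB(A).

85 dB(A)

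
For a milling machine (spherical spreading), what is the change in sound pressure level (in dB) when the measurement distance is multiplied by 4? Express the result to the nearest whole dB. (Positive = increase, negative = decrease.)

With spherical spreading the level changes by −20·log₁₀(r₂/r₁).
ΔL = −20·log₁₀(4) = -12.04 dB.

-12 dB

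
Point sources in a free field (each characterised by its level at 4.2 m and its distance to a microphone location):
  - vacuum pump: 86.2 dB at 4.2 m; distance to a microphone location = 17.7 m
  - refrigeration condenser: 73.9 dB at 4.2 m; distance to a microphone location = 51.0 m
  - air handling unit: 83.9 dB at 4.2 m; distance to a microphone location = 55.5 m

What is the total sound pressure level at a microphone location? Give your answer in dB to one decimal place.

First find each source's level at the receiver (point-source: −20·log₁₀(r/r_ref)), then combine on an intensity basis.
vacuum pump: 86.2 − 20·log₁₀(17.7/4.2) = 86.2 − 12.49 = 73.71 dB.
refrigeration condenser: 73.9 − 20·log₁₀(51.0/4.2) = 73.9 − 21.69 = 52.21 dB.
air handling unit: 83.9 − 20·log₁₀(55.5/4.2) = 83.9 − 22.42 = 61.48 dB.
Σ 10^(L/10) = 2.504e+07 → L_total = 10·log₁₀(2.504e+07) = 73.99 dB.

74.0 dB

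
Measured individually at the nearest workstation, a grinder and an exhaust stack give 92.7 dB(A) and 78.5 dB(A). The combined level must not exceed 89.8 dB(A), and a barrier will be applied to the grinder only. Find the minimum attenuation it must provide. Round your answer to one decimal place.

3.2 dB

Everything except the grinder sums to 10^(78.5/10) = 7.079e+07 in linear terms, 78.50 dB(A).
To meet 89.8 dB(A) overall, the treated grinder may contribute at most 10^(89.8/10) − 7.079e+07 = 8.842e+08, i.e. 89.47 dB(A).
Required insertion loss = 92.7 − 89.47 = 3.23 dB.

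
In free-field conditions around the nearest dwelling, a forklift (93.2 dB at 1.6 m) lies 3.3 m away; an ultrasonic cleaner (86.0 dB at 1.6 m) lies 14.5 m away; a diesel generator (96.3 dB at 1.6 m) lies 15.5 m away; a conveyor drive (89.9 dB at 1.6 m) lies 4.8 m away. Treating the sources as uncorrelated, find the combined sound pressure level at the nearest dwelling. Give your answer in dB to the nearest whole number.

Propagate each source to the receiver with L = L_ref − 20·log₁₀(r/r_ref), then add intensities.
forklift: 93.2 − 20·log₁₀(3.3/1.6) = 93.2 − 6.29 = 86.91 dB.
ultrasonic cleaner: 86.0 − 20·log₁₀(14.5/1.6) = 86.0 − 19.14 = 66.86 dB.
diesel generator: 96.3 − 20·log₁₀(15.5/1.6) = 96.3 − 19.72 = 76.58 dB.
conveyor drive: 89.9 − 20·log₁₀(4.8/1.6) = 89.9 − 9.54 = 80.36 dB.
Σ 10^(L/10) = 6.500e+08 → L_total = 10·log₁₀(6.500e+08) = 88.13 dB.

88 dB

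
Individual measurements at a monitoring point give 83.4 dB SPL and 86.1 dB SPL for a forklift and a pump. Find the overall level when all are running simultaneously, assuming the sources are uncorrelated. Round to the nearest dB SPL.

88 dB SPL

Incoherent sources combine by intensity addition: L_total = 10·log₁₀(Σ 10^(L_i/10)).
Σ 10^(L/10) = 10^(83.4/10) + 10^(86.1/10) = 6.262e+08.
L_total = 10·log₁₀(6.262e+08) = 87.97 dB SPL.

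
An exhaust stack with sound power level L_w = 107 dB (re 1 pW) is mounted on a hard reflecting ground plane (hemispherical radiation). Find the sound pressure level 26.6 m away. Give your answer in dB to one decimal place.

70.5 dB

Free-field hemispherical radiation: L_p = L_w − 10·log₁₀(2π·r²), r = 26.6 m.
2π·r² = 4446 m², 10·log₁₀ of that is 36.479 dB.
L_p = 107 − 36.479 = 70.52 dB.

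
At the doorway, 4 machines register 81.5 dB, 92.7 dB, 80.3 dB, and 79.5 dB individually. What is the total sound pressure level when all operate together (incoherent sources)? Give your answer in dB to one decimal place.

Incoherent sources combine by intensity addition: L_total = 10·log₁₀(Σ 10^(L_i/10)).
Σ 10^(L/10) = 10^(81.5/10) + 10^(92.7/10) + 10^(80.3/10) + 10^(79.5/10) = 2.200e+09.
L_total = 10·log₁₀(2.200e+09) = 93.42 dB.

93.4 dB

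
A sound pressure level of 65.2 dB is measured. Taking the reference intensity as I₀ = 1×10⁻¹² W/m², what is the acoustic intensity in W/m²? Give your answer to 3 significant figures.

3.31e-06 W/m²

I/I₀ = 10^(65.2/10) = 3.311e+06, so I = 3.311e+06 × 10⁻¹² W/m².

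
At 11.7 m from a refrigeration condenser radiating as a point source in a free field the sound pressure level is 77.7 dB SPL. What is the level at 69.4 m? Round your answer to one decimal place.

Spherical spreading from a point source gives a 20·log₁₀(r₂/r₁) drop.
L₂ = 77.7 − 20·log₁₀(69.4/11.7) = 77.7 − 15.463 = 62.24 dB SPL.

62.2 dB SPL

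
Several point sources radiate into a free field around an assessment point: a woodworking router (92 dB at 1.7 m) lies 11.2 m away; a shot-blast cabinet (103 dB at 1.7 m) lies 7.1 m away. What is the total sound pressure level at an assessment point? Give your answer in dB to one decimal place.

First find each source's level at the receiver (point-source: −20·log₁₀(r/r_ref)), then combine on an intensity basis.
woodworking router: 92 − 20·log₁₀(11.2/1.7) = 92 − 16.38 = 75.62 dB.
shot-blast cabinet: 103 − 20·log₁₀(7.1/1.7) = 103 − 12.42 = 90.58 dB.
Σ 10^(L/10) = 1.180e+09 → L_total = 10·log₁₀(1.180e+09) = 90.72 dB.

90.7 dB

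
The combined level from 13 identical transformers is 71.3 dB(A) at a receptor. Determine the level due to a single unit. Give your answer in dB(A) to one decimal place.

60.2 dB(A)

For N identical incoherent sources L_total = L₁ + 10·log₁₀ N, so L₁ = 71.3 − 10·log₁₀(13) = 71.3 − 11.139.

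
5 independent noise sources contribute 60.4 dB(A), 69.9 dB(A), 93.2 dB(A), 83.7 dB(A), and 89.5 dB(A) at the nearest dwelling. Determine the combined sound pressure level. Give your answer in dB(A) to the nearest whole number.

95 dB(A)

For uncorrelated sources the intensities add, so convert each level to linear form, sum, and take 10·log₁₀ of the total.
Σ 10^(L/10) = 10^(60.4/10) + 10^(69.9/10) + 10^(93.2/10) + 10^(83.7/10) + 10^(89.5/10) = 3.226e+09.
L_total = 10·log₁₀(3.226e+09) = 95.09 dB(A).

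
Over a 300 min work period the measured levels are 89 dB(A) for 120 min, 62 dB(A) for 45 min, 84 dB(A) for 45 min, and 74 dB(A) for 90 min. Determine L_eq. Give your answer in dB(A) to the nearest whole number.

86 dB(A)

L_eq = 10·log₁₀[(1/T)·Σ tᵢ·10^(Lᵢ/10)] with T = 300 min.
Σ tᵢ·10^(Lᵢ/10) = 120·10^(89/10) + 45·10^(62/10) + 45·10^(84/10) + 90·10^(74/10) = 1.090e+11.
L_eq = 10·log₁₀(1.090e+11/300) = 85.60 dB(A).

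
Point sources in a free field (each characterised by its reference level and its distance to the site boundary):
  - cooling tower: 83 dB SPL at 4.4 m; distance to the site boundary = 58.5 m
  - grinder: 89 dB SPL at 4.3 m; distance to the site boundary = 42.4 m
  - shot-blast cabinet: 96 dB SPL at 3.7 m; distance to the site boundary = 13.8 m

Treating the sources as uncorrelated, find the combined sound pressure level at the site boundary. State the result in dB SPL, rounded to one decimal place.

Apply inverse-square spreading to bring every level to the receiver, then sum 10^(L/10).
cooling tower: 83 − 20·log₁₀(58.5/4.4) = 83 − 22.47 = 60.53 dB SPL.
grinder: 89 − 20·log₁₀(42.4/4.3) = 89 − 19.88 = 69.12 dB SPL.
shot-blast cabinet: 96 − 20·log₁₀(13.8/3.7) = 96 − 11.43 = 84.57 dB SPL.
Σ 10^(L/10) = 2.955e+08 → L_total = 10·log₁₀(2.955e+08) = 84.71 dB SPL.

84.7 dB SPL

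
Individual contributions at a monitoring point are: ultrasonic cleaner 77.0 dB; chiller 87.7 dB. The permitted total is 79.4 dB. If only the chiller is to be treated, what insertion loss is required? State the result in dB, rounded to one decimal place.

12.0 dB

Everything except the chiller sums to 10^(77.0/10) = 5.012e+07 in linear terms, 77.00 dB.
To meet 79.4 dB overall, the treated chiller may contribute at most 10^(79.4/10) − 5.012e+07 = 3.698e+07, i.e. 75.68 dB.
So the chiller must be reduced from 87.7 to 75.68 dB: IL = 12.02 dB.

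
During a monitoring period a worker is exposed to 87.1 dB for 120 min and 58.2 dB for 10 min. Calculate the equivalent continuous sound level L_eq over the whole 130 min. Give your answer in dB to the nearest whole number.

87 dB

L_eq = 10·log₁₀[(1/T)·Σ tᵢ·10^(Lᵢ/10)] with T = 130 min.
Σ tᵢ·10^(Lᵢ/10) = 120·10^(87.1/10) + 10·10^(58.2/10) = 6.155e+10.
L_eq = 10·log₁₀(6.155e+10/130) = 86.75 dB.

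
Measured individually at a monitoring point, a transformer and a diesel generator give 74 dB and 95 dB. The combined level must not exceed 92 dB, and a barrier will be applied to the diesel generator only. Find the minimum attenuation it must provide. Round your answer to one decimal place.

3.1 dB

Fixed contribution from the other source: Σ 10^(L/10) = 10^(74/10) = 2.512e+07 (74.00 dB).
To meet 92 dB overall, the treated diesel generator may contribute at most 10^(92/10) − 2.512e+07 = 1.560e+09, i.e. 91.93 dB.
Required insertion loss = 95 − 91.93 = 3.07 dB.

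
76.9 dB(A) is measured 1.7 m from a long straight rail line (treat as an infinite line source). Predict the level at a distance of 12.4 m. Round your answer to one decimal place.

68.3 dB(A)

Line-source attenuation: ΔL = 10·log₁₀(r₂/r₁) = 10·log₁₀(12.4/1.7) = 8.630 dB.
L₂ = 76.9 − 10·log₁₀(12.4/1.7) = 76.9 − 8.630 = 68.27 dB(A).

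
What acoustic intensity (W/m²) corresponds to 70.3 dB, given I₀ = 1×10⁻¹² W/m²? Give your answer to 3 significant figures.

1.07e-05 W/m²

L = 10·log₁₀(I/I₀) ⇒ I = I₀·10^(L/10) = 10⁻¹² × 10^7.03.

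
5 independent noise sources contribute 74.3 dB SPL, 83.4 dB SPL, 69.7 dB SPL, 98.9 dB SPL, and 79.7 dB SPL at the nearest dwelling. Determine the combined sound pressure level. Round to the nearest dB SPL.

For uncorrelated sources the intensities add, so convert each level to linear form, sum, and take 10·log₁₀ of the total.
Σ 10^(L/10) = 10^(74.3/10) + 10^(83.4/10) + 10^(69.7/10) + 10^(98.9/10) + 10^(79.7/10) = 8.111e+09.
L_total = 10·log₁₀(8.111e+09) = 99.09 dB SPL.

99 dB SPL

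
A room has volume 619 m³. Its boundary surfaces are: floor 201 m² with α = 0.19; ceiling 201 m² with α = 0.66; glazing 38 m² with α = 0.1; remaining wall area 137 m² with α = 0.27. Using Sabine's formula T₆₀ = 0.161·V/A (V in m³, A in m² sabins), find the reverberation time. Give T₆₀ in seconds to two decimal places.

0.47 s

Total absorption A = 201·0.19 + 201·0.66 + 38·0.1 + 137·0.27 = 211.64 m² sabins.
T₆₀ = 0.161 × 619 / 211.64 = 0.471 s.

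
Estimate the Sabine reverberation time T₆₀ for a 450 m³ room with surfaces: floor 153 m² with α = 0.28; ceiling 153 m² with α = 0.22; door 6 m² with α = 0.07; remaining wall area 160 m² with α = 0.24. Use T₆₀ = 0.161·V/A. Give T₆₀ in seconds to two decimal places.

0.63 s

Summing Sᵢαᵢ: 153·0.28 + 153·0.22 + 6·0.07 + 160·0.24 = 115.32 m².
T₆₀ = 0.161 × 450 / 115.32 = 0.628 s.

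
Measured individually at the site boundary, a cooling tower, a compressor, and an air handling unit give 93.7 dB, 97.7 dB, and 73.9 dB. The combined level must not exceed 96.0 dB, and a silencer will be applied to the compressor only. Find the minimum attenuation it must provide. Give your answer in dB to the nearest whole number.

6 dB

The untreated sources together contribute 10^(93.7/10) + 10^(73.9/10) = 2.369e+09, i.e. 93.75 dB.
The limit corresponds to 10^(96.0/10) = 3.981e+09; subtracting the fixed part leaves 1.612e+09 for the compressor, i.e. 92.07 dB.
So the compressor must be reduced from 97.7 to 92.07 dB: IL = 5.63 dB.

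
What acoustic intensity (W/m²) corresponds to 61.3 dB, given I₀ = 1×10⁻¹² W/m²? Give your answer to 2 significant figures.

1.3e-06 W/m²

I/I₀ = 10^(61.3/10) = 1.349e+06, so I = 1.349e+06 × 10⁻¹² W/m².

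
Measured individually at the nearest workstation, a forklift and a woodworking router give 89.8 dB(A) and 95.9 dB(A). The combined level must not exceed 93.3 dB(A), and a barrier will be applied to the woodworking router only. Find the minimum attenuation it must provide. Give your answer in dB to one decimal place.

5.2 dB

The untreated sources together contribute 10^(89.8/10) = 9.550e+08, i.e. 89.80 dB(A).
The limit corresponds to 10^(93.3/10) = 2.138e+09; subtracting the fixed part leaves 1.183e+09 for the woodworking router, i.e. 90.73 dB(A).
So the woodworking router must be reduced from 95.9 to 90.73 dB(A): IL = 5.17 dB.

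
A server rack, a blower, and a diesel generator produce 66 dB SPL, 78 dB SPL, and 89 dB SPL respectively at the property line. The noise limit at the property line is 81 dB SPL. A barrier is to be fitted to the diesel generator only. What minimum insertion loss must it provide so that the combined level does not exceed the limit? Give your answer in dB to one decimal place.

The untreated sources together contribute 10^(66/10) + 10^(78/10) = 6.708e+07, i.e. 78.27 dB SPL.
The limit corresponds to 10^(81/10) = 1.259e+08; subtracting the fixed part leaves 5.882e+07 for the diesel generator, i.e. 77.69 dB SPL.
So the diesel generator must be reduced from 89 to 77.69 dB SPL: IL = 11.31 dB.

11.3 dB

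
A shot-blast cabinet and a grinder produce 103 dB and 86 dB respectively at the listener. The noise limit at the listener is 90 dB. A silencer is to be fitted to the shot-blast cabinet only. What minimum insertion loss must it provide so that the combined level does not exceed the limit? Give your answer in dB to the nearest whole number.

15 dB

Everything except the shot-blast cabinet sums to 10^(86/10) = 3.981e+08 in linear terms, 86.00 dB.
The limit corresponds to 10^(90/10) = 1.000e+09; subtracting the fixed part leaves 6.019e+08 for the shot-blast cabinet, i.e. 87.80 dB.
Required insertion loss = 103 − 87.80 = 15.20 dB.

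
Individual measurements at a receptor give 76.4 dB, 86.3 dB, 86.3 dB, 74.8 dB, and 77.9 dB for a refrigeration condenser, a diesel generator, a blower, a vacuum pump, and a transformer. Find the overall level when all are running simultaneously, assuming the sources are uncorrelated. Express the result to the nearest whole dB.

90 dB

Incoherent sources combine by intensity addition: L_total = 10·log₁₀(Σ 10^(L_i/10)).
Σ 10^(L/10) = 10^(76.4/10) + 10^(86.3/10) + 10^(86.3/10) + 10^(74.8/10) + 10^(77.9/10) = 9.887e+08.
L_total = 10·log₁₀(9.887e+08) = 89.95 dB.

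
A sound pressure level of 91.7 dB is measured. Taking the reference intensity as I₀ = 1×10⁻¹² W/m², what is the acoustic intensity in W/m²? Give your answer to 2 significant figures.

I = I₀·10^(L/10) = 10⁻¹² × 10^(91.7/10) = 10^(-2.830).

0.0015 W/m²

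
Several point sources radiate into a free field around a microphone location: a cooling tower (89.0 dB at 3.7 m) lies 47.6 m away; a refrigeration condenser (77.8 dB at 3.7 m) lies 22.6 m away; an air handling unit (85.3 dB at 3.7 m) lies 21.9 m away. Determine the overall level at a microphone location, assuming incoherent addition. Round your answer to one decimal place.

Propagate each source to the receiver with L = L_ref − 20·log₁₀(r/r_ref), then add intensities.
cooling tower: 89.0 − 20·log₁₀(47.6/3.7) = 89.0 − 22.19 = 66.81 dB.
refrigeration condenser: 77.8 − 20·log₁₀(22.6/3.7) = 77.8 − 15.72 = 62.08 dB.
air handling unit: 85.3 − 20·log₁₀(21.9/3.7) = 85.3 − 15.44 = 69.86 dB.
Σ 10^(L/10) = 1.609e+07 → L_total = 10·log₁₀(1.609e+07) = 72.06 dB.

72.1 dB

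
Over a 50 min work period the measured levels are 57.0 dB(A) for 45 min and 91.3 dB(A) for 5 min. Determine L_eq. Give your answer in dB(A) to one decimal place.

The energy average is taken in the linear domain: L_eq = 10·log₁₀[(Σ tᵢ·10^(Lᵢ/10))/T], T = 50 min.
Σ tᵢ·10^(Lᵢ/10) = 45·10^(57.0/10) + 5·10^(91.3/10) = 6.767e+09.
L_eq = 10·log₁₀(6.767e+09/50) = 81.31 dB(A).

81.3 dB(A)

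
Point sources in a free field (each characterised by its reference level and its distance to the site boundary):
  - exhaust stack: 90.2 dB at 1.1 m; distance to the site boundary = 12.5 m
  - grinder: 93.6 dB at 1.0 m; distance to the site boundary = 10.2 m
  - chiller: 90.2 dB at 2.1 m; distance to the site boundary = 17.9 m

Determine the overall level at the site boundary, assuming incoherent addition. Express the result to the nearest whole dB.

First find each source's level at the receiver (point-source: −20·log₁₀(r/r_ref)), then combine on an intensity basis.
exhaust stack: 90.2 − 20·log₁₀(12.5/1.1) = 90.2 − 21.11 = 69.09 dB.
grinder: 93.6 − 20·log₁₀(10.2/1.0) = 93.6 − 20.17 = 73.43 dB.
chiller: 90.2 − 20·log₁₀(17.9/2.1) = 90.2 − 18.61 = 71.59 dB.
Σ 10^(L/10) = 4.454e+07 → L_total = 10·log₁₀(4.454e+07) = 76.49 dB.

76 dB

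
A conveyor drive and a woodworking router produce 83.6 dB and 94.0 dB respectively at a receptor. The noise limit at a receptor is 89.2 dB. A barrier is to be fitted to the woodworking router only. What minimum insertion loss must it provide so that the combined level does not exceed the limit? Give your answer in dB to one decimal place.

Fixed contribution from the other source: Σ 10^(L/10) = 10^(83.6/10) = 2.291e+08 (83.60 dB).
The limit corresponds to 10^(89.2/10) = 8.318e+08; subtracting the fixed part leaves 6.027e+08 for the woodworking router, i.e. 87.80 dB.
Required insertion loss = 94.0 − 87.80 = 6.20 dB.

6.2 dB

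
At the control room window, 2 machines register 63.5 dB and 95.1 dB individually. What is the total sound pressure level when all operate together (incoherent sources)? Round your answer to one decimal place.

95.1 dB

For uncorrelated sources the intensities add, so convert each level to linear form, sum, and take 10·log₁₀ of the total.
Σ 10^(L/10) = 10^(63.5/10) + 10^(95.1/10) = 3.238e+09.
L_total = 10·log₁₀(3.238e+09) = 95.10 dB.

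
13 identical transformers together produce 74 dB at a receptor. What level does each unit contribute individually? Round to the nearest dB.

63 dB

For N identical incoherent sources L_total = L₁ + 10·log₁₀ N, so L₁ = 74 − 10·log₁₀(13) = 74 − 11.139.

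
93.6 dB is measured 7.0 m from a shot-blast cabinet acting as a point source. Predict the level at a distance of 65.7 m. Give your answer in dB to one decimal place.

For a point source, L₂ = L₁ − 20·log₁₀(r₂/r₁).
L₂ = 93.6 − 20·log₁₀(65.7/7.0) = 93.6 − 19.449 = 74.15 dB.

74.2 dB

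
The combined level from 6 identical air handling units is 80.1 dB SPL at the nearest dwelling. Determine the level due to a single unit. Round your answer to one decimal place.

Dividing the total intensity by 6 lowers the level by 10·log₁₀ 6 = 7.782 dB: L₁ = 80.1 − 7.782.

72.3 dB SPL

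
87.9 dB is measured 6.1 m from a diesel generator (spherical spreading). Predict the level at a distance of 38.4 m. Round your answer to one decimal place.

For a point source, L₂ = L₁ − 20·log₁₀(r₂/r₁).
L₂ = 87.9 − 20·log₁₀(38.4/6.1) = 87.9 − 15.980 = 71.92 dB.

71.9 dB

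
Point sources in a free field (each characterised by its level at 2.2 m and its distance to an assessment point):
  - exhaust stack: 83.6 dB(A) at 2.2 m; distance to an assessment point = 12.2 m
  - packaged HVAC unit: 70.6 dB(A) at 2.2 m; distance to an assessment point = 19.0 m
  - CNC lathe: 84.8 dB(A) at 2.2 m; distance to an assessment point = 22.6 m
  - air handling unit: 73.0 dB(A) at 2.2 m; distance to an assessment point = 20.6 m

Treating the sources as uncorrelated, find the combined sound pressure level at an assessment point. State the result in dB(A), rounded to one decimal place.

70.3 dB(A)

First find each source's level at the receiver (point-source: −20·log₁₀(r/r_ref)), then combine on an intensity basis.
exhaust stack: 83.6 − 20·log₁₀(12.2/2.2) = 83.6 − 14.88 = 68.72 dB(A).
packaged HVAC unit: 70.6 − 20·log₁₀(19.0/2.2) = 70.6 − 18.73 = 51.87 dB(A).
CNC lathe: 84.8 − 20·log₁₀(22.6/2.2) = 84.8 − 20.23 = 64.57 dB(A).
air handling unit: 73.0 − 20·log₁₀(20.6/2.2) = 73.0 − 19.43 = 53.57 dB(A).
Σ 10^(L/10) = 1.069e+07 → L_total = 10·log₁₀(1.069e+07) = 70.29 dB(A).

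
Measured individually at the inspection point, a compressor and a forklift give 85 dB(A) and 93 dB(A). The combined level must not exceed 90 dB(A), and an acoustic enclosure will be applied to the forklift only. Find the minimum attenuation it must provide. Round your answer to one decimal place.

Fixed contribution from the other source: Σ 10^(L/10) = 10^(85/10) = 3.162e+08 (85.00 dB(A)).
The limit corresponds to 10^(90/10) = 1.000e+09; subtracting the fixed part leaves 6.838e+08 for the forklift, i.e. 88.35 dB(A).
So the forklift must be reduced from 93 to 88.35 dB(A): IL = 4.65 dB.

4.7 dB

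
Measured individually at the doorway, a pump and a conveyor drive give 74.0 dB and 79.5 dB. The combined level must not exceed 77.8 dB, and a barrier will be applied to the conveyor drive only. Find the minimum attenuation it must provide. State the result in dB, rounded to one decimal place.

4.0 dB

The untreated sources together contribute 10^(74.0/10) = 2.512e+07, i.e. 74.00 dB.
The limit corresponds to 10^(77.8/10) = 6.026e+07; subtracting the fixed part leaves 3.514e+07 for the conveyor drive, i.e. 75.46 dB.
Required insertion loss = 79.5 − 75.46 = 4.04 dB.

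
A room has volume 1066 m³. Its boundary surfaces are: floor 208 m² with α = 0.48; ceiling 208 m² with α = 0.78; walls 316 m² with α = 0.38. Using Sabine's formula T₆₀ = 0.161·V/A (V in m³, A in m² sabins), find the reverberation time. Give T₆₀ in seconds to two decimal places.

Summing Sᵢαᵢ: 208·0.48 + 208·0.78 + 316·0.38 = 382.16 m².
T₆₀ = 0.161 × 1066 / 382.16 = 0.449 s.

0.45 s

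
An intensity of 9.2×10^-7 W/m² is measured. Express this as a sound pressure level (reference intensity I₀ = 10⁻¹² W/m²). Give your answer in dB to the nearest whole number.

L = 10·log₁₀(I/I₀) = 10·log₁₀(9.2×10^-7/10⁻¹²) = 10·log₁₀(9.2×10^5).
L = 10·(0.9638 + 5) = 59.64 dB.

60 dB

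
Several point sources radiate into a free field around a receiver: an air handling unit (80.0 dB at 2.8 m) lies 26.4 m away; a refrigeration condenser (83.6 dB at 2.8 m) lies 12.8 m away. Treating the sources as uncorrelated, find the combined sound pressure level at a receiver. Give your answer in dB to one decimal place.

70.8 dB

Apply inverse-square spreading to bring every level to the receiver, then sum 10^(L/10).
air handling unit: 80.0 − 20·log₁₀(26.4/2.8) = 80.0 − 19.49 = 60.51 dB.
refrigeration condenser: 83.6 − 20·log₁₀(12.8/2.8) = 83.6 − 13.20 = 70.40 dB.
Σ 10^(L/10) = 1.209e+07 → L_total = 10·log₁₀(1.209e+07) = 70.82 dB.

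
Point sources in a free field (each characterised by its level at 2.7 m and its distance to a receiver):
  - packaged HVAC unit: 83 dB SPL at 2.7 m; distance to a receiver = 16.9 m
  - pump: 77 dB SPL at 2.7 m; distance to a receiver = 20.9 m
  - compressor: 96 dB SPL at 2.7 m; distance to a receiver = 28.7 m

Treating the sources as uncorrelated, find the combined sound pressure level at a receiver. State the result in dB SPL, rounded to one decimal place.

Apply inverse-square spreading to bring every level to the receiver, then sum 10^(L/10).
packaged HVAC unit: 83 − 20·log₁₀(16.9/2.7) = 83 − 15.93 = 67.07 dB SPL.
pump: 77 − 20·log₁₀(20.9/2.7) = 77 − 17.78 = 59.22 dB SPL.
compressor: 96 − 20·log₁₀(28.7/2.7) = 96 − 20.53 = 75.47 dB SPL.
Σ 10^(L/10) = 4.116e+07 → L_total = 10·log₁₀(4.116e+07) = 76.15 dB SPL.

76.1 dB SPL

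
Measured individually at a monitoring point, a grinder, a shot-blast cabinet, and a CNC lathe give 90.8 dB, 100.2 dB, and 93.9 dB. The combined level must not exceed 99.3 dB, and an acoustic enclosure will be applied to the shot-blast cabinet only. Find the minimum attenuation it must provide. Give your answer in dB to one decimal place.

3.3 dB

Everything except the shot-blast cabinet sums to 10^(90.8/10) + 10^(93.9/10) = 3.657e+09 in linear terms, 95.63 dB.
To meet 99.3 dB overall, the treated shot-blast cabinet may contribute at most 10^(99.3/10) − 3.657e+09 = 4.854e+09, i.e. 96.86 dB.
Required insertion loss = 100.2 − 96.86 = 3.34 dB.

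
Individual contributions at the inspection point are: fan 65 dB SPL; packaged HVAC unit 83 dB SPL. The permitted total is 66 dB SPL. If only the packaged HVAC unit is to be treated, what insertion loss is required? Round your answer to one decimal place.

Fixed contribution from the other source: Σ 10^(L/10) = 10^(65/10) = 3.162e+06 (65.00 dB SPL).
The limit corresponds to 10^(66/10) = 3.981e+06; subtracting the fixed part leaves 8.188e+05 for the packaged HVAC unit, i.e. 59.13 dB SPL.
So the packaged HVAC unit must be reduced from 83 to 59.13 dB SPL: IL = 23.87 dB.

23.9 dB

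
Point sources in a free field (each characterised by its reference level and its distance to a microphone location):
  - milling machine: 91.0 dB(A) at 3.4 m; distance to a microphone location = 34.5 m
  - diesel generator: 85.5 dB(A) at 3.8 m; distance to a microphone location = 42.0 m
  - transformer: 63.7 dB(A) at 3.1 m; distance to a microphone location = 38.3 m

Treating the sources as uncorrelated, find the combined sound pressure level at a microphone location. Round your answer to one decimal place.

71.8 dB(A)

Propagate each source to the receiver with L = L_ref − 20·log₁₀(r/r_ref), then add intensities.
milling machine: 91.0 − 20·log₁₀(34.5/3.4) = 91.0 − 20.13 = 70.87 dB(A).
diesel generator: 85.5 − 20·log₁₀(42.0/3.8) = 85.5 − 20.87 = 64.63 dB(A).
transformer: 63.7 − 20·log₁₀(38.3/3.1) = 63.7 − 21.84 = 41.86 dB(A).
Σ 10^(L/10) = 1.515e+07 → L_total = 10·log₁₀(1.515e+07) = 71.80 dB(A).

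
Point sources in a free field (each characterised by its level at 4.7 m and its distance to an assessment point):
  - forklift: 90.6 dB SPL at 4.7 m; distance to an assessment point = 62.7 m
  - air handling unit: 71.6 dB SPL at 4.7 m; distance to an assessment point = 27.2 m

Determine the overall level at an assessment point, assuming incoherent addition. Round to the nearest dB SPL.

First find each source's level at the receiver (point-source: −20·log₁₀(r/r_ref)), then combine on an intensity basis.
forklift: 90.6 − 20·log₁₀(62.7/4.7) = 90.6 − 22.50 = 68.10 dB SPL.
air handling unit: 71.6 − 20·log₁₀(27.2/4.7) = 71.6 − 15.25 = 56.35 dB SPL.
Σ 10^(L/10) = 6.883e+06 → L_total = 10·log₁₀(6.883e+06) = 68.38 dB SPL.

68 dB SPL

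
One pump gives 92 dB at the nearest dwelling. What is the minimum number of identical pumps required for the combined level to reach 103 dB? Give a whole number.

13

N identical sources give L₁ + 10·log₁₀ N, so require 10·log₁₀ N ≥ 103 − 92 = 11.0 dB.
N ≥ 10^(11.0/10) = 12.589, so N = 13.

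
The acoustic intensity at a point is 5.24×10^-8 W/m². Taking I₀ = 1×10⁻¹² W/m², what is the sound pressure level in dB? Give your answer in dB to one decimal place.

I/I₀ = 5.24×10^-8/10⁻¹² = 5.24×10^4, and L = 10·log₁₀(I/I₀).
L = 10·(0.7193 + 4) = 47.19 dB.

47.2 dB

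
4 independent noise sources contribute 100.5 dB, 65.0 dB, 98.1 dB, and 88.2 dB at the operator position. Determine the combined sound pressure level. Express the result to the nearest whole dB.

103 dB

For uncorrelated sources the intensities add, so convert each level to linear form, sum, and take 10·log₁₀ of the total.
Σ 10^(L/10) = 10^(100.5/10) + 10^(65.0/10) + 10^(98.1/10) + 10^(88.2/10) = 1.834e+10.
L_total = 10·log₁₀(1.834e+10) = 102.63 dB.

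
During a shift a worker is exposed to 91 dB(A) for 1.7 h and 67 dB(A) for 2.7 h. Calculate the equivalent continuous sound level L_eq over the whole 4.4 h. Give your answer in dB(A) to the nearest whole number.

L_eq = 10·log₁₀[(1/T)·Σ tᵢ·10^(Lᵢ/10)] with T = 4.4 h.
Σ tᵢ·10^(Lᵢ/10) = 1.7·10^(91/10) + 2.7·10^(67/10) = 2.154e+09.
L_eq = 10·log₁₀(2.154e+09/4.4) = 86.90 dB(A).

87 dB(A)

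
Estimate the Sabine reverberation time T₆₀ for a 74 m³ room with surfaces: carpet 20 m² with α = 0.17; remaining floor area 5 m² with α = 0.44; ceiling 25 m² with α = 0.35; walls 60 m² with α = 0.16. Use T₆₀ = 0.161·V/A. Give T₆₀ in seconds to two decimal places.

Summing Sᵢαᵢ: 20·0.17 + 5·0.44 + 25·0.35 + 60·0.16 = 23.95 m².
T₆₀ = 0.161 × 74 / 23.95 = 0.497 s.

0.50 s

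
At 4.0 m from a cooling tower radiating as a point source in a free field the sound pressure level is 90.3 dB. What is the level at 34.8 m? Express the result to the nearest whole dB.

For a point source, L₂ = L₁ − 20·log₁₀(r₂/r₁).
L₂ = 90.3 − 20·log₁₀(34.8/4.0) = 90.3 − 18.790 = 71.51 dB.

72 dB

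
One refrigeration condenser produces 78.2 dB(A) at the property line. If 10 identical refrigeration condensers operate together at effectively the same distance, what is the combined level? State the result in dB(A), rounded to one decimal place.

With 10 equal, uncorrelated contributions the intensity is 10× that of one unit, giving a rise of 10·log₁₀ 10.
L_total = 78.2 + 10·log₁₀(10) = 78.2 + 10.000 = 88.20 dB(A).

88.2 dB(A)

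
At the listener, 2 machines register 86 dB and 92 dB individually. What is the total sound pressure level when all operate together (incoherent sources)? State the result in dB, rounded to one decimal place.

Incoherent sources combine by intensity addition: L_total = 10·log₁₀(Σ 10^(L_i/10)).
Σ 10^(L/10) = 10^(86/10) + 10^(92/10) = 1.983e+09.
L_total = 10·log₁₀(1.983e+09) = 92.97 dB.

93.0 dB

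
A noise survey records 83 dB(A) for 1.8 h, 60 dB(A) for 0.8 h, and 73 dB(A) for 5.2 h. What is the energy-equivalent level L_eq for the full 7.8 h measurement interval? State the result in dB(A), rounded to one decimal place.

The energy average is taken in the linear domain: L_eq = 10·log₁₀[(Σ tᵢ·10^(Lᵢ/10))/T], T = 7.8 h.
Σ tᵢ·10^(Lᵢ/10) = 1.8·10^(83/10) + 0.8·10^(60/10) + 5.2·10^(73/10) = 4.637e+08.
L_eq = 10·log₁₀(4.637e+08/7.8) = 77.74 dB(A).

77.7 dB(A)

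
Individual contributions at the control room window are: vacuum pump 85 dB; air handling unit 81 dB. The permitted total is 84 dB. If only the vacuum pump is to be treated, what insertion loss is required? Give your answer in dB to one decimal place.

4.0 dB

Everything except the vacuum pump sums to 10^(81/10) = 1.259e+08 in linear terms, 81.00 dB.
The limit corresponds to 10^(84/10) = 2.512e+08; subtracting the fixed part leaves 1.253e+08 for the vacuum pump, i.e. 80.98 dB.
So the vacuum pump must be reduced from 85 to 80.98 dB: IL = 4.02 dB.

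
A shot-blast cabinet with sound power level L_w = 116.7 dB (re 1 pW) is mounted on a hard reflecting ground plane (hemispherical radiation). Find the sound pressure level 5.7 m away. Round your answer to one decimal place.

Free-field hemispherical radiation: L_p = L_w − 10·log₁₀(2π·r²), r = 5.7 m.
2π·r² = 204.1 m², 10·log₁₀ of that is 23.099 dB.
L_p = 116.7 − 23.099 = 93.60 dB.

93.6 dB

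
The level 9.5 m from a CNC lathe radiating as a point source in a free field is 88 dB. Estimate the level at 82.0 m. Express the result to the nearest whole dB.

Point-source attenuation: ΔL = 20·log₁₀(r₂/r₁) = 20·log₁₀(82.0/9.5) = 18.722 dB.
L₂ = 88 − 20·log₁₀(82.0/9.5) = 88 − 18.722 = 69.28 dB.

69 dB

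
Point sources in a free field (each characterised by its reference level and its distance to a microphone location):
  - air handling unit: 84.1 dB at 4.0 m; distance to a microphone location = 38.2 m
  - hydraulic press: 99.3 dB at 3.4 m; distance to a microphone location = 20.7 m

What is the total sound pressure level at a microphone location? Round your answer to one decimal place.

83.7 dB

First find each source's level at the receiver (point-source: −20·log₁₀(r/r_ref)), then combine on an intensity basis.
air handling unit: 84.1 − 20·log₁₀(38.2/4.0) = 84.1 − 19.60 = 64.50 dB.
hydraulic press: 99.3 − 20·log₁₀(20.7/3.4) = 99.3 − 15.69 = 83.61 dB.
Σ 10^(L/10) = 2.324e+08 → L_total = 10·log₁₀(2.324e+08) = 83.66 dB.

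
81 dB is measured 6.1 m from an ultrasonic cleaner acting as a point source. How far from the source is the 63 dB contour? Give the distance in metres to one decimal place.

For a point source L₁ − L₂ = 20·log₁₀(r₂/r₁), so r₂ = r₁·10^((L₁−L₂)/20).
r₂ = 6.1·10^((81−63)/20) = 6.1·10^(18.0/20) = 48.45 m.

48.5 m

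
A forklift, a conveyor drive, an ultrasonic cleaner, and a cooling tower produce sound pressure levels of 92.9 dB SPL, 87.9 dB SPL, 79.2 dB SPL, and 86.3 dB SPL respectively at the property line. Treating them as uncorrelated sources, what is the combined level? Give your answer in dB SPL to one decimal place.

94.9 dB SPL

For uncorrelated sources the intensities add, so convert each level to linear form, sum, and take 10·log₁₀ of the total.
Σ 10^(L/10) = 10^(92.9/10) + 10^(87.9/10) + 10^(79.2/10) + 10^(86.3/10) = 3.076e+09.
L_total = 10·log₁₀(3.076e+09) = 94.88 dB SPL.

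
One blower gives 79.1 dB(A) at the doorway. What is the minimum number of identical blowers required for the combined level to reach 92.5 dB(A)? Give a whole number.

22

N identical sources give L₁ + 10·log₁₀ N, so require 10·log₁₀ N ≥ 92.5 − 79.1 = 13.4 dB.
N ≥ 10^(13.4/10) = 21.878, so N = 22.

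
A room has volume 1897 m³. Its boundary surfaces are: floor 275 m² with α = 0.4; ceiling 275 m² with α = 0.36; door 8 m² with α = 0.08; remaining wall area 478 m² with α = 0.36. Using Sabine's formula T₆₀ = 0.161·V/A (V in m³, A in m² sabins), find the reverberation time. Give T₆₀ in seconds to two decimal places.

Summing Sᵢαᵢ: 275·0.4 + 275·0.36 + 8·0.08 + 478·0.36 = 381.72 m².
T₆₀ = 0.161 × 1897 / 381.72 = 0.800 s.

0.80 s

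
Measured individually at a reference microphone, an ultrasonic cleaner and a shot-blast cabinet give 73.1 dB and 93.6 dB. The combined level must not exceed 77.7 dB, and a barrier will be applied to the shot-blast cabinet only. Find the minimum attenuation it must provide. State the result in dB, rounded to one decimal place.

17.7 dB

Fixed contribution from the other source: Σ 10^(L/10) = 10^(73.1/10) = 2.042e+07 (73.10 dB).
The limit corresponds to 10^(77.7/10) = 5.888e+07; subtracting the fixed part leaves 3.847e+07 for the shot-blast cabinet, i.e. 75.85 dB.
Required insertion loss = 93.6 − 75.85 = 17.75 dB.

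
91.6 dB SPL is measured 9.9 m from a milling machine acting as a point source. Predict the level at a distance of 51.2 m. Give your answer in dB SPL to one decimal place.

Point-source attenuation: ΔL = 20·log₁₀(r₂/r₁) = 20·log₁₀(51.2/9.9) = 14.273 dB.
L₂ = 91.6 − 20·log₁₀(51.2/9.9) = 91.6 − 14.273 = 77.33 dB SPL.

77.3 dB SPL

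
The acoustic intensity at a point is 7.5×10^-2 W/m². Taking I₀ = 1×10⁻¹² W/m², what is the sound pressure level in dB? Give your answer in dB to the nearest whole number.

109 dB

Dividing by I₀ shifts the exponent by 12: I/I₀ = 7.5×10^10.
L = 10·(0.8751 + 10) = 108.75 dB.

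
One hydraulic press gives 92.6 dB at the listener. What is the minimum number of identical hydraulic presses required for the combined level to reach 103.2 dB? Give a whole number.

12

Need L₁ + 10·log₁₀ N ≥ 103.2, i.e. log₁₀ N ≥ 1.06.
N ≥ 10^(10.6/10) = 11.482, so N = 12.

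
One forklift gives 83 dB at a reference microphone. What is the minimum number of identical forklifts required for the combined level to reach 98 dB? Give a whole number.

32

The shortfall is 98 − 83 = 15.0 dB, and N units add 10·log₁₀ N, so need 10·log₁₀ N ≥ 15.0.
N ≥ 10^(15.0/10) = 31.623, so N = 32.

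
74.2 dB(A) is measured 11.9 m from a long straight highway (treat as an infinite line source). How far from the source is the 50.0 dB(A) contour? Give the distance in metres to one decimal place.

The 24.2 dB drop corresponds to a distance ratio of 10^(24.2/10) for a line source.
r₂ = 11.9·10^((74.2−50.0)/10) = 11.9·10^(24.2/10) = 3130.02 m.

3130.0 m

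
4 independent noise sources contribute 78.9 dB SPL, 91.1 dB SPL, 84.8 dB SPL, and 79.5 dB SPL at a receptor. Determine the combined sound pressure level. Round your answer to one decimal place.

92.4 dB SPL

For uncorrelated sources the intensities add, so convert each level to linear form, sum, and take 10·log₁₀ of the total.
Σ 10^(L/10) = 10^(78.9/10) + 10^(91.1/10) + 10^(84.8/10) + 10^(79.5/10) = 1.757e+09.
L_total = 10·log₁₀(1.757e+09) = 92.45 dB SPL.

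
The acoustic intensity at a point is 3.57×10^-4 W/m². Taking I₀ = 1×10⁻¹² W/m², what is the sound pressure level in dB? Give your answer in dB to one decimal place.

I/I₀ = 3.57×10^-4/10⁻¹² = 3.57×10^8, and L = 10·log₁₀(I/I₀).
L = 10·(0.5527 + 8) = 85.53 dB.

85.5 dB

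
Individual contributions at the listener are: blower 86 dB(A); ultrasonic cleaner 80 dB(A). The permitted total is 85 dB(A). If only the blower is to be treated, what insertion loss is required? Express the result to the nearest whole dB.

3 dB

The untreated sources together contribute 10^(80/10) = 1.000e+08, i.e. 80.00 dB(A).
To meet 85 dB(A) overall, the treated blower may contribute at most 10^(85/10) − 1.000e+08 = 2.162e+08, i.e. 83.35 dB(A).
So the blower must be reduced from 86 to 83.35 dB(A): IL = 2.65 dB.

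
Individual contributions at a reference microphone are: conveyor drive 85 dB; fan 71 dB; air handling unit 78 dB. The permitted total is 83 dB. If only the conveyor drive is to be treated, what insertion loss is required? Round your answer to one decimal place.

Fixed contribution from the other sources: Σ 10^(L/10) = 10^(71/10) + 10^(78/10) = 7.568e+07 (78.79 dB).
To meet 83 dB overall, the treated conveyor drive may contribute at most 10^(83/10) − 7.568e+07 = 1.238e+08, i.e. 80.93 dB.
Required insertion loss = 85 − 80.93 = 4.07 dB.

4.1 dB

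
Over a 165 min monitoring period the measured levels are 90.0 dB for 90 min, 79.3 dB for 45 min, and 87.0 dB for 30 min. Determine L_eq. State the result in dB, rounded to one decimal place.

L_eq = 10·log₁₀[(1/T)·Σ tᵢ·10^(Lᵢ/10)] with T = 165 min.
Σ tᵢ·10^(Lᵢ/10) = 90·10^(90.0/10) + 45·10^(79.3/10) + 30·10^(87.0/10) = 1.089e+11.
L_eq = 10·log₁₀(1.089e+11/165) = 88.19 dB.

88.2 dB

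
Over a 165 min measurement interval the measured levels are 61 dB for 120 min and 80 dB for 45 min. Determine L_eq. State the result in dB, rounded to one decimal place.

74.5 dB

The energy average is taken in the linear domain: L_eq = 10·log₁₀[(Σ tᵢ·10^(Lᵢ/10))/T], T = 165 min.
Σ tᵢ·10^(Lᵢ/10) = 120·10^(61/10) + 45·10^(80/10) = 4.651e+09.
L_eq = 10·log₁₀(4.651e+09/165) = 74.50 dB.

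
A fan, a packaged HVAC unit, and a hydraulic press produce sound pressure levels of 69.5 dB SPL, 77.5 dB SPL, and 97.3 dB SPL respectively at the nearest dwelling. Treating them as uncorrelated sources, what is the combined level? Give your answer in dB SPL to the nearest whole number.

97 dB SPL

For uncorrelated sources the intensities add, so convert each level to linear form, sum, and take 10·log₁₀ of the total.
Σ 10^(L/10) = 10^(69.5/10) + 10^(77.5/10) + 10^(97.3/10) = 5.435e+09.
L_total = 10·log₁₀(5.435e+09) = 97.35 dB SPL.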